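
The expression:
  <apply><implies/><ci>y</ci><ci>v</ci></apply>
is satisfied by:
  {v: True, y: False}
  {y: False, v: False}
  {y: True, v: True}


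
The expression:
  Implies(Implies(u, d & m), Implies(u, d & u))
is always true.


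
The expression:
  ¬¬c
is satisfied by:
  {c: True}


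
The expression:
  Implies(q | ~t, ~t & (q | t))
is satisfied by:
  {q: True, t: False}
  {t: True, q: False}


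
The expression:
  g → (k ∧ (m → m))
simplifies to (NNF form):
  k ∨ ¬g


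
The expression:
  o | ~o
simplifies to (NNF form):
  True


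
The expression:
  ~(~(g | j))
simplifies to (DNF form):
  g | j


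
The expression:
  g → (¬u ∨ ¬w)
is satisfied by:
  {w: False, u: False, g: False}
  {g: True, w: False, u: False}
  {u: True, w: False, g: False}
  {g: True, u: True, w: False}
  {w: True, g: False, u: False}
  {g: True, w: True, u: False}
  {u: True, w: True, g: False}


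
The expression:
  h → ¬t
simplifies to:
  ¬h ∨ ¬t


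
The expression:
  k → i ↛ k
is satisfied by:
  {k: False}


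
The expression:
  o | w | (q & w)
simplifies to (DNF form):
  o | w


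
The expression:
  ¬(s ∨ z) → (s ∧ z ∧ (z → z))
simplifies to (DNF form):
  s ∨ z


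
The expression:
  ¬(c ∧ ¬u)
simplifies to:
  u ∨ ¬c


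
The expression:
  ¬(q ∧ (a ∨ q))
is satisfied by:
  {q: False}


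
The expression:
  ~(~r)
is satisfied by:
  {r: True}


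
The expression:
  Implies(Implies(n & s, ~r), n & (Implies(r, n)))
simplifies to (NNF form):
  n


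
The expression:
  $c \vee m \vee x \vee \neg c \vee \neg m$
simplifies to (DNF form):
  $\text{True}$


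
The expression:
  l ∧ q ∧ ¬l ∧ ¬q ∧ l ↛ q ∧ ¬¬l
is never true.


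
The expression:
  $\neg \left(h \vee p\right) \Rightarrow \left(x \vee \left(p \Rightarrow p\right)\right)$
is always true.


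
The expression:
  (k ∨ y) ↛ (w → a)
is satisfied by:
  {y: True, k: True, w: True, a: False}
  {y: True, w: True, a: False, k: False}
  {k: True, w: True, a: False, y: False}


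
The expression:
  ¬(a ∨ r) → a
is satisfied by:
  {r: True, a: True}
  {r: True, a: False}
  {a: True, r: False}


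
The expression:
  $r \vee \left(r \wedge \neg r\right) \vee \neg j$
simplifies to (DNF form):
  $r \vee \neg j$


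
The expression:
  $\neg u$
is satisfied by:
  {u: False}


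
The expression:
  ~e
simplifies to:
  ~e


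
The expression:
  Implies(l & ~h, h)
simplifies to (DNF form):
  h | ~l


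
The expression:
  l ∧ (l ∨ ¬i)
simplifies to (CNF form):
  l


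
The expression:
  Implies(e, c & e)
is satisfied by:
  {c: True, e: False}
  {e: False, c: False}
  {e: True, c: True}


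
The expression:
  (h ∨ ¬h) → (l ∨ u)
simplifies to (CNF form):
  l ∨ u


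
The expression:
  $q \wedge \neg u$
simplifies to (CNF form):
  $q \wedge \neg u$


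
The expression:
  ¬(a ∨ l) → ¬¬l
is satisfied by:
  {a: True, l: True}
  {a: True, l: False}
  {l: True, a: False}


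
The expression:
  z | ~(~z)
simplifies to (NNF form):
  z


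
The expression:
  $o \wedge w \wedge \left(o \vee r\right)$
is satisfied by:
  {w: True, o: True}


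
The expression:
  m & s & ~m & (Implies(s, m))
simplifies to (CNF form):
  False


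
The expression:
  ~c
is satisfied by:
  {c: False}


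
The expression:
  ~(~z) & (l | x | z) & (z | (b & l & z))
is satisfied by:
  {z: True}


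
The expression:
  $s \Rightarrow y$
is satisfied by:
  {y: True, s: False}
  {s: False, y: False}
  {s: True, y: True}


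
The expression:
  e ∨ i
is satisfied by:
  {i: True, e: True}
  {i: True, e: False}
  {e: True, i: False}


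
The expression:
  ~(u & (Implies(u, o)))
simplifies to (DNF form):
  ~o | ~u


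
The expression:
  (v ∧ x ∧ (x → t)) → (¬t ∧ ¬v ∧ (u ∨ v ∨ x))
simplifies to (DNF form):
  ¬t ∨ ¬v ∨ ¬x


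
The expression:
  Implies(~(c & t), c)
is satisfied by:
  {c: True}


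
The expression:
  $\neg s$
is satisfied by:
  {s: False}


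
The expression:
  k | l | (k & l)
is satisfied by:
  {k: True, l: True}
  {k: True, l: False}
  {l: True, k: False}


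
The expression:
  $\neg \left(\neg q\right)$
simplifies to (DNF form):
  $q$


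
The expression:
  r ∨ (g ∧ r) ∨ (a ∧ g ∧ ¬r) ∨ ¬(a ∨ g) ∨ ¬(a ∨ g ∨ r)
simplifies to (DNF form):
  r ∨ (a ∧ g) ∨ (¬a ∧ ¬g)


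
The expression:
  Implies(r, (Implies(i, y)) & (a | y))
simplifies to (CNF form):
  (a | y | ~r) & (y | ~i | ~r)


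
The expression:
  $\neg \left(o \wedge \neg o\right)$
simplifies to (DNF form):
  $\text{True}$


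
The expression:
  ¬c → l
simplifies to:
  c ∨ l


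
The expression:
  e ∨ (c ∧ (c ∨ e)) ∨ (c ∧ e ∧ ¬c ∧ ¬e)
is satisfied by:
  {c: True, e: True}
  {c: True, e: False}
  {e: True, c: False}


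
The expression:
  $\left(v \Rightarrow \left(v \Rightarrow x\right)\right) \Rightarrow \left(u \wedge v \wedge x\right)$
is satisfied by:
  {u: True, v: True, x: False}
  {v: True, x: False, u: False}
  {x: True, u: True, v: True}


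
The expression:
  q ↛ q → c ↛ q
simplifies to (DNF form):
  True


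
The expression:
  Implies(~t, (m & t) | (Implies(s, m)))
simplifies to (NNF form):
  m | t | ~s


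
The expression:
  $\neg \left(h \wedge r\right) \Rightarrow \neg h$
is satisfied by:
  {r: True, h: False}
  {h: False, r: False}
  {h: True, r: True}


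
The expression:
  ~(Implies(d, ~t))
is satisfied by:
  {t: True, d: True}


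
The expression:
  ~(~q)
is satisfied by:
  {q: True}


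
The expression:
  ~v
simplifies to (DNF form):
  ~v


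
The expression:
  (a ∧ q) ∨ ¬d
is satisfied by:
  {a: True, q: True, d: False}
  {a: True, q: False, d: False}
  {q: True, a: False, d: False}
  {a: False, q: False, d: False}
  {a: True, d: True, q: True}


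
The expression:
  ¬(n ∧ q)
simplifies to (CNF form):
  ¬n ∨ ¬q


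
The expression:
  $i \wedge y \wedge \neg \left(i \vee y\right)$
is never true.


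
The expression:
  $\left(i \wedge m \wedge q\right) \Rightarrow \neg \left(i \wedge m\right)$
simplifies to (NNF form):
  $\neg i \vee \neg m \vee \neg q$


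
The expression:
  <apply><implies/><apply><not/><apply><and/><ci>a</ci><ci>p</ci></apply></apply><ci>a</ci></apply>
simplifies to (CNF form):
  <ci>a</ci>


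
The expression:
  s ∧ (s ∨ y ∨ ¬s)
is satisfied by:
  {s: True}


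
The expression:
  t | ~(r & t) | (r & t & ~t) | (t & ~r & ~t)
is always true.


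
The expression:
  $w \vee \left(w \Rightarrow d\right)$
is always true.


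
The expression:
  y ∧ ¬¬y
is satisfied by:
  {y: True}


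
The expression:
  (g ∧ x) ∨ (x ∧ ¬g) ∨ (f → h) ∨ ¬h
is always true.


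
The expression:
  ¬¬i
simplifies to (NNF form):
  i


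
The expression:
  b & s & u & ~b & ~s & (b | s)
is never true.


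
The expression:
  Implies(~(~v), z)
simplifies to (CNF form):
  z | ~v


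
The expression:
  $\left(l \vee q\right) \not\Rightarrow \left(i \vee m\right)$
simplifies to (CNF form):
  $\neg i \wedge \neg m \wedge \left(l \vee q\right)$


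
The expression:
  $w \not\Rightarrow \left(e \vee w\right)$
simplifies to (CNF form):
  $\text{False}$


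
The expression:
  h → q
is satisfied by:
  {q: True, h: False}
  {h: False, q: False}
  {h: True, q: True}


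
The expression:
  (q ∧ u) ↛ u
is never true.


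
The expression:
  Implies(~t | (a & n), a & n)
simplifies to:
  t | (a & n)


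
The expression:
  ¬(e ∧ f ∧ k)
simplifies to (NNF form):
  ¬e ∨ ¬f ∨ ¬k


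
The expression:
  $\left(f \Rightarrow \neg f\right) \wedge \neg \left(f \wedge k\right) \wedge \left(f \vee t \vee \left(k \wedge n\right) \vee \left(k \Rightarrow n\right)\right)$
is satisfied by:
  {n: True, t: True, k: False, f: False}
  {n: True, k: False, t: False, f: False}
  {t: True, n: False, k: False, f: False}
  {n: False, k: False, t: False, f: False}
  {n: True, k: True, t: True, f: False}
  {n: True, k: True, t: False, f: False}
  {k: True, t: True, n: False, f: False}


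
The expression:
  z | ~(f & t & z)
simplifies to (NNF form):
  True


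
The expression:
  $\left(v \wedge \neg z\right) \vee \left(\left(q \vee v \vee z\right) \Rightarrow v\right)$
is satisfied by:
  {v: True, q: False, z: False}
  {v: True, z: True, q: False}
  {v: True, q: True, z: False}
  {v: True, z: True, q: True}
  {z: False, q: False, v: False}


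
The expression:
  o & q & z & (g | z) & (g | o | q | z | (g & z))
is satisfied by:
  {z: True, o: True, q: True}


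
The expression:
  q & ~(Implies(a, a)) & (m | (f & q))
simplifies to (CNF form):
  False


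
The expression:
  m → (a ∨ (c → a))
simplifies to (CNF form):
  a ∨ ¬c ∨ ¬m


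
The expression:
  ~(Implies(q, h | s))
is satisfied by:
  {q: True, h: False, s: False}


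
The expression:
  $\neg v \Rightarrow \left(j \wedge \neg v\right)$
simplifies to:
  $j \vee v$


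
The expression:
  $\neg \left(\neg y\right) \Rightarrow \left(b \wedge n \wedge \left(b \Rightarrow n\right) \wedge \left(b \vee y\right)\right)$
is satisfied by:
  {b: True, n: True, y: False}
  {b: True, n: False, y: False}
  {n: True, b: False, y: False}
  {b: False, n: False, y: False}
  {b: True, y: True, n: True}


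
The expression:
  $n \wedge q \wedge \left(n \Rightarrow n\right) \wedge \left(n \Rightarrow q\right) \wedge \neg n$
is never true.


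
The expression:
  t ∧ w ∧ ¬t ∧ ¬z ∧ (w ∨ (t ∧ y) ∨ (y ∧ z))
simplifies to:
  False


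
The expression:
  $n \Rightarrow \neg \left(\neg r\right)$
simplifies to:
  $r \vee \neg n$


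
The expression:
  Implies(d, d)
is always true.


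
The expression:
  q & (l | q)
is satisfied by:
  {q: True}


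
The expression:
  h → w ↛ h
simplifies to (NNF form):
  ¬h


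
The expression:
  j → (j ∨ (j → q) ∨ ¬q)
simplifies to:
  True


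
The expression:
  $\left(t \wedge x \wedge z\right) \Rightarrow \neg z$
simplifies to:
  $\neg t \vee \neg x \vee \neg z$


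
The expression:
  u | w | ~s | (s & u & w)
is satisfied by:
  {u: True, w: True, s: False}
  {u: True, s: False, w: False}
  {w: True, s: False, u: False}
  {w: False, s: False, u: False}
  {u: True, w: True, s: True}
  {u: True, s: True, w: False}
  {w: True, s: True, u: False}


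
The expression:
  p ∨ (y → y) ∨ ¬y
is always true.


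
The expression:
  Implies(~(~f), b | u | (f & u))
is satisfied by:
  {b: True, u: True, f: False}
  {b: True, u: False, f: False}
  {u: True, b: False, f: False}
  {b: False, u: False, f: False}
  {f: True, b: True, u: True}
  {f: True, b: True, u: False}
  {f: True, u: True, b: False}


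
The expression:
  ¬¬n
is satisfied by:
  {n: True}


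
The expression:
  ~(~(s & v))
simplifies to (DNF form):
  s & v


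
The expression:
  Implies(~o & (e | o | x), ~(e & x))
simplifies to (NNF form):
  o | ~e | ~x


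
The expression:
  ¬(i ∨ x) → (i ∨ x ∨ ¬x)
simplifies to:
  True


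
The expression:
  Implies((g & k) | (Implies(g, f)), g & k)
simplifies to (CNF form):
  g & (k | ~f)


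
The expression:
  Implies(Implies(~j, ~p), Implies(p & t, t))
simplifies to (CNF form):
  True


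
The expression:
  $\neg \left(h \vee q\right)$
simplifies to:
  $\neg h \wedge \neg q$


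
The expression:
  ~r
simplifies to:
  ~r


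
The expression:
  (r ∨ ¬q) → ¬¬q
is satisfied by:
  {q: True}


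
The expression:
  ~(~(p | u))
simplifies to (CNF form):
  p | u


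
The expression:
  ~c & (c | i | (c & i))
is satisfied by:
  {i: True, c: False}


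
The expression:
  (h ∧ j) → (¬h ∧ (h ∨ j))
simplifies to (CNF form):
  ¬h ∨ ¬j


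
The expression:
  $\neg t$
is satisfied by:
  {t: False}


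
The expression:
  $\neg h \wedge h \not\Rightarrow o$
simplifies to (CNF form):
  $\text{False}$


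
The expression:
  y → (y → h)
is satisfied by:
  {h: True, y: False}
  {y: False, h: False}
  {y: True, h: True}


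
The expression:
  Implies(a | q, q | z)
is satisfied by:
  {q: True, z: True, a: False}
  {q: True, z: False, a: False}
  {z: True, q: False, a: False}
  {q: False, z: False, a: False}
  {a: True, q: True, z: True}
  {a: True, q: True, z: False}
  {a: True, z: True, q: False}


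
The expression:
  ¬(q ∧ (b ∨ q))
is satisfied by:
  {q: False}


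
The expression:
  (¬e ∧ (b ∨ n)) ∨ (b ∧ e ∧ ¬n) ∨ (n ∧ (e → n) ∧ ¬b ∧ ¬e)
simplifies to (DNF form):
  (b ∧ ¬n) ∨ (n ∧ ¬e)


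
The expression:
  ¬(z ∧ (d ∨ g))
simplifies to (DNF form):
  (¬d ∧ ¬g) ∨ ¬z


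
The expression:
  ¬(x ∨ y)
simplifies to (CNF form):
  ¬x ∧ ¬y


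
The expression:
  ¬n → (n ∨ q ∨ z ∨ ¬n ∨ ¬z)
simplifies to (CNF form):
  True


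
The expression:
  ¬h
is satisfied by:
  {h: False}


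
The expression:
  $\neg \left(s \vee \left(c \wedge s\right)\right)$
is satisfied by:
  {s: False}


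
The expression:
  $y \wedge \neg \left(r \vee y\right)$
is never true.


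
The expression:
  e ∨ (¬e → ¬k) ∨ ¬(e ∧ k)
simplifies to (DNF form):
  True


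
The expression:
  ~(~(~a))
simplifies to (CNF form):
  ~a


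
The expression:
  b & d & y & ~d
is never true.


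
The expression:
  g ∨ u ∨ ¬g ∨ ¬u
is always true.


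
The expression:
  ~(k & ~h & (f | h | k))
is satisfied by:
  {h: True, k: False}
  {k: False, h: False}
  {k: True, h: True}


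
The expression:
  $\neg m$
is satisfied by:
  {m: False}


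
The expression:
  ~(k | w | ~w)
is never true.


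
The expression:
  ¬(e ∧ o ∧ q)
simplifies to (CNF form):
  ¬e ∨ ¬o ∨ ¬q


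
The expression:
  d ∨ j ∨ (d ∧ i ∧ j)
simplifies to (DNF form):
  d ∨ j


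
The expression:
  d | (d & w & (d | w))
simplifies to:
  d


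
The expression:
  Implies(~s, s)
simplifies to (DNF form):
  s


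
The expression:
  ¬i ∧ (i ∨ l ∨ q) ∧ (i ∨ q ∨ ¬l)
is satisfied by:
  {q: True, i: False}


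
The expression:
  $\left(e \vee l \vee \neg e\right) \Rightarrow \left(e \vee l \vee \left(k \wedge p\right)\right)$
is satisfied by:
  {k: True, l: True, e: True, p: True}
  {k: True, l: True, e: True, p: False}
  {l: True, e: True, p: True, k: False}
  {l: True, e: True, p: False, k: False}
  {k: True, l: True, p: True, e: False}
  {k: True, l: True, p: False, e: False}
  {l: True, p: True, e: False, k: False}
  {l: True, p: False, e: False, k: False}
  {k: True, e: True, p: True, l: False}
  {k: True, e: True, p: False, l: False}
  {e: True, p: True, l: False, k: False}
  {e: True, l: False, p: False, k: False}
  {k: True, p: True, l: False, e: False}


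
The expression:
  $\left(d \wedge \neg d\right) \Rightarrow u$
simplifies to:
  $\text{True}$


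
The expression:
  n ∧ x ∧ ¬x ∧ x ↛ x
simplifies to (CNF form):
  False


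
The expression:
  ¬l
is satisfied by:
  {l: False}


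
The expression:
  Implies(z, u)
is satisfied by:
  {u: True, z: False}
  {z: False, u: False}
  {z: True, u: True}


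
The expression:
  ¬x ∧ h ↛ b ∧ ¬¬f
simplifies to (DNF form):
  f ∧ h ∧ ¬b ∧ ¬x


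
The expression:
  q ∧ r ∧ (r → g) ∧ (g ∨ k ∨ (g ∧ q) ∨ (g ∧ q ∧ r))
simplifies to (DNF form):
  g ∧ q ∧ r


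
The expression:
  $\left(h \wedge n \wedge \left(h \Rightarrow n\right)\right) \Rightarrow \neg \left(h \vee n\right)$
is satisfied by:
  {h: False, n: False}
  {n: True, h: False}
  {h: True, n: False}


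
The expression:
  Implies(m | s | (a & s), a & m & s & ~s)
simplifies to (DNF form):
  ~m & ~s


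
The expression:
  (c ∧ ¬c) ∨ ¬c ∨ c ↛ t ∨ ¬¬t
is always true.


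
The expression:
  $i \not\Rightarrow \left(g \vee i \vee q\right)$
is never true.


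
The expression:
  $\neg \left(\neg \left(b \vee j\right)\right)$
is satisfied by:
  {b: True, j: True}
  {b: True, j: False}
  {j: True, b: False}


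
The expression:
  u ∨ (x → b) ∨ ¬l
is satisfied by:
  {b: True, u: True, l: False, x: False}
  {b: True, l: False, u: False, x: False}
  {u: True, b: False, l: False, x: False}
  {b: False, l: False, u: False, x: False}
  {x: True, b: True, u: True, l: False}
  {x: True, b: True, l: False, u: False}
  {x: True, u: True, b: False, l: False}
  {x: True, b: False, l: False, u: False}
  {b: True, l: True, u: True, x: False}
  {b: True, l: True, x: False, u: False}
  {l: True, u: True, x: False, b: False}
  {l: True, x: False, u: False, b: False}
  {b: True, l: True, x: True, u: True}
  {b: True, l: True, x: True, u: False}
  {l: True, x: True, u: True, b: False}


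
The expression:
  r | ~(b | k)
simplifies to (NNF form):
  r | (~b & ~k)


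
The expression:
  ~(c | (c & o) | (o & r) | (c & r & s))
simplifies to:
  ~c & (~o | ~r)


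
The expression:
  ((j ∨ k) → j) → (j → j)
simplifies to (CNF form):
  True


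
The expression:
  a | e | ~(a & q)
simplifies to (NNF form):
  True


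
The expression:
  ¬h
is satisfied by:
  {h: False}


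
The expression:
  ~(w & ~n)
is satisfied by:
  {n: True, w: False}
  {w: False, n: False}
  {w: True, n: True}


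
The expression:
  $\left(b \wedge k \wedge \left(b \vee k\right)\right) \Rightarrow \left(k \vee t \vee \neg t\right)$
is always true.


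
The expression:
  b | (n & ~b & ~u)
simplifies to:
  b | (n & ~u)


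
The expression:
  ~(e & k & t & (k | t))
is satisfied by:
  {k: False, t: False, e: False}
  {e: True, k: False, t: False}
  {t: True, k: False, e: False}
  {e: True, t: True, k: False}
  {k: True, e: False, t: False}
  {e: True, k: True, t: False}
  {t: True, k: True, e: False}


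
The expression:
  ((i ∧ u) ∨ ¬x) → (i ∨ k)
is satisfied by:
  {i: True, x: True, k: True}
  {i: True, x: True, k: False}
  {i: True, k: True, x: False}
  {i: True, k: False, x: False}
  {x: True, k: True, i: False}
  {x: True, k: False, i: False}
  {k: True, x: False, i: False}


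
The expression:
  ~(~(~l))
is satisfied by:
  {l: False}


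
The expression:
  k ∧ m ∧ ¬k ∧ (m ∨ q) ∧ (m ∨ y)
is never true.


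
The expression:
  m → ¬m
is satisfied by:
  {m: False}


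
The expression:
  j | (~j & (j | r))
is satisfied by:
  {r: True, j: True}
  {r: True, j: False}
  {j: True, r: False}


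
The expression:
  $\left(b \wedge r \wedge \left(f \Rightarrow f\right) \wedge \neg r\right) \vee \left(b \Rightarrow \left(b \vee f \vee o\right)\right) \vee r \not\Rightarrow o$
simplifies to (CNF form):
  $\text{True}$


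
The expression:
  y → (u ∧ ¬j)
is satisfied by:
  {u: True, y: False, j: False}
  {u: False, y: False, j: False}
  {j: True, u: True, y: False}
  {j: True, u: False, y: False}
  {y: True, u: True, j: False}


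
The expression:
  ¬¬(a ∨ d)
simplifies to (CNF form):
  a ∨ d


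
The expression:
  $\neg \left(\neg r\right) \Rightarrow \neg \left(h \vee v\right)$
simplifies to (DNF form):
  $\left(\neg h \wedge \neg v\right) \vee \neg r$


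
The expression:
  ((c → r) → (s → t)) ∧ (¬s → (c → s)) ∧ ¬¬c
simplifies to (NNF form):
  c ∧ s ∧ (t ∨ ¬r)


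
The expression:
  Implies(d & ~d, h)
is always true.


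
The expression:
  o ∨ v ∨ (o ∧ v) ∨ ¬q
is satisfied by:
  {o: True, v: True, q: False}
  {o: True, v: False, q: False}
  {v: True, o: False, q: False}
  {o: False, v: False, q: False}
  {q: True, o: True, v: True}
  {q: True, o: True, v: False}
  {q: True, v: True, o: False}


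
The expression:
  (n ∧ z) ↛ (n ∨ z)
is never true.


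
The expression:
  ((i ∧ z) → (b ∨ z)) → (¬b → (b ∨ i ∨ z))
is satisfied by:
  {i: True, b: True, z: True}
  {i: True, b: True, z: False}
  {i: True, z: True, b: False}
  {i: True, z: False, b: False}
  {b: True, z: True, i: False}
  {b: True, z: False, i: False}
  {z: True, b: False, i: False}


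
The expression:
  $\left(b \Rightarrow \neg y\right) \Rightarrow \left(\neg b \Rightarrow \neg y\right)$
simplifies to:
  $b \vee \neg y$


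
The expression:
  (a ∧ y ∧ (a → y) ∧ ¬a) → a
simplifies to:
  True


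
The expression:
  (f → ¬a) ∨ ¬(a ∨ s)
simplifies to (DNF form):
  ¬a ∨ ¬f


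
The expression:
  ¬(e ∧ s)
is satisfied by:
  {s: False, e: False}
  {e: True, s: False}
  {s: True, e: False}


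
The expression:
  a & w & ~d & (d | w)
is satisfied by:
  {a: True, w: True, d: False}


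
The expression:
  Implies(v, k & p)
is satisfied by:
  {p: True, k: True, v: False}
  {p: True, k: False, v: False}
  {k: True, p: False, v: False}
  {p: False, k: False, v: False}
  {p: True, v: True, k: True}


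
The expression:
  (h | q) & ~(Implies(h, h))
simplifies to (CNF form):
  False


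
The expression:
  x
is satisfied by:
  {x: True}


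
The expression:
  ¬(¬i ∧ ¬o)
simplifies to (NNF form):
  i ∨ o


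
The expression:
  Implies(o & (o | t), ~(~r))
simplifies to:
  r | ~o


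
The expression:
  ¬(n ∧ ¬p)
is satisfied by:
  {p: True, n: False}
  {n: False, p: False}
  {n: True, p: True}


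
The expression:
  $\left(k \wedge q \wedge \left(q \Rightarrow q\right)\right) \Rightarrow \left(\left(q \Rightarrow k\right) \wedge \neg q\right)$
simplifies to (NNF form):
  $\neg k \vee \neg q$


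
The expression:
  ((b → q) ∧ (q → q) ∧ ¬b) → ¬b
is always true.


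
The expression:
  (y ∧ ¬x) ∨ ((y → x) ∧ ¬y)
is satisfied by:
  {y: False, x: False}
  {x: True, y: False}
  {y: True, x: False}


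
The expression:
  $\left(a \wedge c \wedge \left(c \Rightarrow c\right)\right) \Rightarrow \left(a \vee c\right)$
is always true.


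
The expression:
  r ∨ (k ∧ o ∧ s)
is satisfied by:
  {r: True, s: True, k: True, o: True}
  {r: True, s: True, k: True, o: False}
  {r: True, s: True, o: True, k: False}
  {r: True, s: True, o: False, k: False}
  {r: True, k: True, o: True, s: False}
  {r: True, k: True, o: False, s: False}
  {r: True, k: False, o: True, s: False}
  {r: True, k: False, o: False, s: False}
  {s: True, k: True, o: True, r: False}


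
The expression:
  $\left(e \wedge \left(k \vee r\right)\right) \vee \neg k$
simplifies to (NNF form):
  $e \vee \neg k$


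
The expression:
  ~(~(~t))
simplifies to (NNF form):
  ~t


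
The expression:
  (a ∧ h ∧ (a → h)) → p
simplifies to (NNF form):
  p ∨ ¬a ∨ ¬h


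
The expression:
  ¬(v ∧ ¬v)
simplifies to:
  True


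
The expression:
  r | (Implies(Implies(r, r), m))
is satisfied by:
  {r: True, m: True}
  {r: True, m: False}
  {m: True, r: False}


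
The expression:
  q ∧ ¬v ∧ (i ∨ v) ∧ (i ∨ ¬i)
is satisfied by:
  {i: True, q: True, v: False}


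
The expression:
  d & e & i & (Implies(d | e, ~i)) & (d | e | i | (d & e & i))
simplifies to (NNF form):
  False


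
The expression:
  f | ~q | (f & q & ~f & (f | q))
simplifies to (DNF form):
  f | ~q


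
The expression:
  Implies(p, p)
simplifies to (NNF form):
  True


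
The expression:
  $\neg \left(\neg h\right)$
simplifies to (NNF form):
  $h$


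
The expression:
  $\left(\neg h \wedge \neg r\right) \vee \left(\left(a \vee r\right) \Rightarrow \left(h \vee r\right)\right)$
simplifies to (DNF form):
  $\text{True}$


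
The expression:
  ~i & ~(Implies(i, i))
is never true.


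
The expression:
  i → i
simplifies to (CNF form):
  True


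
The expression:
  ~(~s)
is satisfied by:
  {s: True}


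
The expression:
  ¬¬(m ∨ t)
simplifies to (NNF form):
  m ∨ t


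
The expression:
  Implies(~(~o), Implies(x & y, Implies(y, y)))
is always true.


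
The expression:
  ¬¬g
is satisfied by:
  {g: True}


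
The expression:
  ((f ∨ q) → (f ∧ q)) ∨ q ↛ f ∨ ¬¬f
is always true.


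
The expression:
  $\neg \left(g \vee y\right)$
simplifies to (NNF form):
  $\neg g \wedge \neg y$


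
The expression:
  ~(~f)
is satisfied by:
  {f: True}


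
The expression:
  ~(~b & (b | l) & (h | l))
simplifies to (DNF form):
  b | ~l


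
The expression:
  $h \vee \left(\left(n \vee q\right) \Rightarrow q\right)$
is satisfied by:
  {q: True, h: True, n: False}
  {q: True, h: False, n: False}
  {h: True, q: False, n: False}
  {q: False, h: False, n: False}
  {n: True, q: True, h: True}
  {n: True, q: True, h: False}
  {n: True, h: True, q: False}


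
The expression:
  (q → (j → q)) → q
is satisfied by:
  {q: True}


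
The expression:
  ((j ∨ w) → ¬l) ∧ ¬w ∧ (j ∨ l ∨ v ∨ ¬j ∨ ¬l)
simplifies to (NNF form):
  ¬w ∧ (¬j ∨ ¬l)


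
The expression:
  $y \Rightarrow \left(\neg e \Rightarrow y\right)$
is always true.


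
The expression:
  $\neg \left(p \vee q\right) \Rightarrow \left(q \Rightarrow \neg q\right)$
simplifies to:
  $\text{True}$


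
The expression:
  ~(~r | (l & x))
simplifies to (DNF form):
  (r & ~l) | (r & ~x)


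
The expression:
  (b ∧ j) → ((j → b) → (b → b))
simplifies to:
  True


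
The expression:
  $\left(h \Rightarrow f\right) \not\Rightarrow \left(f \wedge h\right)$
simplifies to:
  $\neg h$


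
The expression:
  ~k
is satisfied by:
  {k: False}


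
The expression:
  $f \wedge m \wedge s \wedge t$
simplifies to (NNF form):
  $f \wedge m \wedge s \wedge t$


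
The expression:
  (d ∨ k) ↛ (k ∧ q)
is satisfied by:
  {d: True, k: False, q: False}
  {d: True, q: True, k: False}
  {d: True, k: True, q: False}
  {k: True, q: False, d: False}


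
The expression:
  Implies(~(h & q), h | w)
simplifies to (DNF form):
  h | w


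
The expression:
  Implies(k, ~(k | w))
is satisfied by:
  {k: False}


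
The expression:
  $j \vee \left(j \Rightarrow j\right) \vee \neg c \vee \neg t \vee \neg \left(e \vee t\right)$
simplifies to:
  $\text{True}$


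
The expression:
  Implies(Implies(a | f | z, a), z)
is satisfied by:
  {z: True, f: True, a: False}
  {z: True, a: False, f: False}
  {z: True, f: True, a: True}
  {z: True, a: True, f: False}
  {f: True, a: False, z: False}


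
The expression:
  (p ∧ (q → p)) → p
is always true.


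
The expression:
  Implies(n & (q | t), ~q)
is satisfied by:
  {q: False, n: False}
  {n: True, q: False}
  {q: True, n: False}


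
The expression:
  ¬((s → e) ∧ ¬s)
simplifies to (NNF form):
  s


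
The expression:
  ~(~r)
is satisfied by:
  {r: True}


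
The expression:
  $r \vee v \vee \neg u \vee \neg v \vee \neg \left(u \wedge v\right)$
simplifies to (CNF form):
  $\text{True}$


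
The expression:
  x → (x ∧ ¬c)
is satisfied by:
  {c: False, x: False}
  {x: True, c: False}
  {c: True, x: False}


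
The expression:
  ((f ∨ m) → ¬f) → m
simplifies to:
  f ∨ m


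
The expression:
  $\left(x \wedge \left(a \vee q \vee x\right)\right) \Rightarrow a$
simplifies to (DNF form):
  $a \vee \neg x$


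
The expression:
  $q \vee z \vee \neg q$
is always true.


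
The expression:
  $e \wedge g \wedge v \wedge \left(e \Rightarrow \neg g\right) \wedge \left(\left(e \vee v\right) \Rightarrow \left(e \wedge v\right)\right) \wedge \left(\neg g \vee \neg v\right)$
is never true.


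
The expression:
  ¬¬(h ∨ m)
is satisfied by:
  {m: True, h: True}
  {m: True, h: False}
  {h: True, m: False}


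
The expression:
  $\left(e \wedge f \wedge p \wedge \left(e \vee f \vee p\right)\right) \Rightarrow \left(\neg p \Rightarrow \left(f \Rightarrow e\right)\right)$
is always true.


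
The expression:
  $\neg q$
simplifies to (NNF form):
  $\neg q$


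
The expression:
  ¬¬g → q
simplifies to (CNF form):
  q ∨ ¬g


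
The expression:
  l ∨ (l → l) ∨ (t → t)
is always true.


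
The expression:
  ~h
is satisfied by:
  {h: False}


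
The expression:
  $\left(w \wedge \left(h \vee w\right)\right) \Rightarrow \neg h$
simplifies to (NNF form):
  $\neg h \vee \neg w$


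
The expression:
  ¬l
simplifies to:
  ¬l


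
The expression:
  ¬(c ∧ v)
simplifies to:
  ¬c ∨ ¬v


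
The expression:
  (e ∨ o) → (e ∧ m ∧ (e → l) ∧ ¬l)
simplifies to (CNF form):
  ¬e ∧ ¬o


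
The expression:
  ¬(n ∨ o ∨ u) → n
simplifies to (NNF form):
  n ∨ o ∨ u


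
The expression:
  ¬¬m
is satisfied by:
  {m: True}


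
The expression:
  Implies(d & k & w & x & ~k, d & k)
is always true.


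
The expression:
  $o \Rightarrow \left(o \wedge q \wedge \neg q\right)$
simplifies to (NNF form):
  $\neg o$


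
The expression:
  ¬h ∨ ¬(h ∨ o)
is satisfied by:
  {h: False}


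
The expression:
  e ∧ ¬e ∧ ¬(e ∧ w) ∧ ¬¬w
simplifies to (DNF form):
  False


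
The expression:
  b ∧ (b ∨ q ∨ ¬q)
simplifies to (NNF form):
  b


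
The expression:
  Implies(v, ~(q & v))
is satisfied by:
  {v: False, q: False}
  {q: True, v: False}
  {v: True, q: False}


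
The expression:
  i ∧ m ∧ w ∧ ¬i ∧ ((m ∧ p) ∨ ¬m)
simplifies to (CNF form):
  False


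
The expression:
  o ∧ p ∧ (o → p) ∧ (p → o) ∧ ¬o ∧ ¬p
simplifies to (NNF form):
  False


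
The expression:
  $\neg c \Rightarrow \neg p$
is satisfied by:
  {c: True, p: False}
  {p: False, c: False}
  {p: True, c: True}


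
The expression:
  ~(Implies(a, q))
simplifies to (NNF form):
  a & ~q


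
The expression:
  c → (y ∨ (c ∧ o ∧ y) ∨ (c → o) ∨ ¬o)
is always true.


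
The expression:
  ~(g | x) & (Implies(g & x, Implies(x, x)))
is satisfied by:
  {x: False, g: False}


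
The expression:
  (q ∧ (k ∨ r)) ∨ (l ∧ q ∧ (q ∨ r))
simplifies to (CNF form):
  q ∧ (k ∨ l ∨ r)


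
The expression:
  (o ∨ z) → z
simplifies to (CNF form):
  z ∨ ¬o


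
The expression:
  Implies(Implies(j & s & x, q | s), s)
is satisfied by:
  {s: True}


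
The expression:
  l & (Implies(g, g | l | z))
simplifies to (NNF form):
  l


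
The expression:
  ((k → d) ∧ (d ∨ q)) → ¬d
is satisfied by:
  {d: False}


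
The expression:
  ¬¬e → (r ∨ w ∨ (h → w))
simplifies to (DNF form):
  r ∨ w ∨ ¬e ∨ ¬h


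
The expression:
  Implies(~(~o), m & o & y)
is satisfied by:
  {m: True, y: True, o: False}
  {m: True, y: False, o: False}
  {y: True, m: False, o: False}
  {m: False, y: False, o: False}
  {m: True, o: True, y: True}


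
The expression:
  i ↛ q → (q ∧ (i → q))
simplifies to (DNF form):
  q ∨ ¬i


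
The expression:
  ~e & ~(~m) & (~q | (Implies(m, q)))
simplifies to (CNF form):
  m & ~e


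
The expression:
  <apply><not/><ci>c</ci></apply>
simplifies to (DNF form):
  <apply><not/><ci>c</ci></apply>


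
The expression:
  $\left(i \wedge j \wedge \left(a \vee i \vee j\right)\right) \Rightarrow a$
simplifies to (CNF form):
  $a \vee \neg i \vee \neg j$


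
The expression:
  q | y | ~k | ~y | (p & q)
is always true.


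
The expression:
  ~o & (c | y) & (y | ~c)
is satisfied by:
  {y: True, o: False}


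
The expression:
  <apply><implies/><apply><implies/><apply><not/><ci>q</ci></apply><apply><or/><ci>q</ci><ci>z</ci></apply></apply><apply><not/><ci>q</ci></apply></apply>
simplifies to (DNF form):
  <apply><not/><ci>q</ci></apply>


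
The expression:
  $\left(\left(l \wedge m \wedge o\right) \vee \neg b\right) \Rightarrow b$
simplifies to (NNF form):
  $b$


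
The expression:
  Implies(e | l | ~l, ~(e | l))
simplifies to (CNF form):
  ~e & ~l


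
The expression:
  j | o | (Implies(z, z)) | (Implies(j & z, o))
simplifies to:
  True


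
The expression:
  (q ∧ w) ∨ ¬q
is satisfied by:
  {w: True, q: False}
  {q: False, w: False}
  {q: True, w: True}


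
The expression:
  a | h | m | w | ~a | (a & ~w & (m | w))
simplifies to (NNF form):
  True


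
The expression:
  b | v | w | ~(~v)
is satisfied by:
  {b: True, v: True, w: True}
  {b: True, v: True, w: False}
  {b: True, w: True, v: False}
  {b: True, w: False, v: False}
  {v: True, w: True, b: False}
  {v: True, w: False, b: False}
  {w: True, v: False, b: False}


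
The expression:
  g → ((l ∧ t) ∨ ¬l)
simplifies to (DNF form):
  t ∨ ¬g ∨ ¬l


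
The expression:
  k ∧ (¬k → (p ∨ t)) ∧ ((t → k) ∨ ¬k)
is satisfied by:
  {k: True}


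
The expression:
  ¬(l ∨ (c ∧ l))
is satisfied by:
  {l: False}


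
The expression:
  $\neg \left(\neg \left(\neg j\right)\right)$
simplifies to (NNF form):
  $\neg j$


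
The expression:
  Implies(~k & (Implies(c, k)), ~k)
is always true.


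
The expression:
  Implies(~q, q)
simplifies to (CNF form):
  q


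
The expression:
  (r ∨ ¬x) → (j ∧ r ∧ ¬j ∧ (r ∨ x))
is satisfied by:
  {x: True, r: False}


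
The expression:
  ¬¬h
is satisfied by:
  {h: True}


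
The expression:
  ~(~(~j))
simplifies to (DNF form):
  ~j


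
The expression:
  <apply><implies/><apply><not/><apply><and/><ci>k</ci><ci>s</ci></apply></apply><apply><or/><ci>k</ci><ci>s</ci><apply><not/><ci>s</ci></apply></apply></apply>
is always true.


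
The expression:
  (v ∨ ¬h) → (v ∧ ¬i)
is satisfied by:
  {h: True, v: False, i: False}
  {i: True, h: True, v: False}
  {h: True, v: True, i: False}
  {v: True, i: False, h: False}


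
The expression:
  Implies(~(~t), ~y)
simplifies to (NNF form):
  ~t | ~y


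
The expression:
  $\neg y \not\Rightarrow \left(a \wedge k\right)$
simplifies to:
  $\neg y \wedge \left(\neg a \vee \neg k\right)$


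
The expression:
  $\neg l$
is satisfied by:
  {l: False}


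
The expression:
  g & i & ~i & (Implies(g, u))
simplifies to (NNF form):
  False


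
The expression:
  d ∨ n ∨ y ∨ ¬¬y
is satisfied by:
  {n: True, y: True, d: True}
  {n: True, y: True, d: False}
  {n: True, d: True, y: False}
  {n: True, d: False, y: False}
  {y: True, d: True, n: False}
  {y: True, d: False, n: False}
  {d: True, y: False, n: False}


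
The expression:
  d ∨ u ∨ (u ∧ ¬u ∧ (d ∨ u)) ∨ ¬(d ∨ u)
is always true.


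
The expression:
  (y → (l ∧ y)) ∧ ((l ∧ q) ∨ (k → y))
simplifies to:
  (l ∧ q) ∨ (l ∧ y) ∨ (¬k ∧ ¬y)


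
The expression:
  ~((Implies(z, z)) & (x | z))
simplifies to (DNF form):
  ~x & ~z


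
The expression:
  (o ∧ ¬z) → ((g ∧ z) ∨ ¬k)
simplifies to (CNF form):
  z ∨ ¬k ∨ ¬o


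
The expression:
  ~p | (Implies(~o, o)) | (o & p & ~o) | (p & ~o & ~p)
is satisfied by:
  {o: True, p: False}
  {p: False, o: False}
  {p: True, o: True}


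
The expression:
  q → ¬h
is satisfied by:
  {h: False, q: False}
  {q: True, h: False}
  {h: True, q: False}


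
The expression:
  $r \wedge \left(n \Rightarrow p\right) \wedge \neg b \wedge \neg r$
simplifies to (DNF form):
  $\text{False}$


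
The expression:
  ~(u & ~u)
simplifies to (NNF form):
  True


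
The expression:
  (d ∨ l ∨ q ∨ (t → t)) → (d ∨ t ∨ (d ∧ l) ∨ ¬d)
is always true.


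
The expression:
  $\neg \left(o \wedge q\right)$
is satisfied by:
  {o: False, q: False}
  {q: True, o: False}
  {o: True, q: False}


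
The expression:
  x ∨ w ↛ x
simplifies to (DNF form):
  w ∨ x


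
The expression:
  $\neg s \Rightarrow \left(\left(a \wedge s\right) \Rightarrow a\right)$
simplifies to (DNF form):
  $\text{True}$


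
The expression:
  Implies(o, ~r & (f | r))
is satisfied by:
  {f: True, o: False, r: False}
  {f: False, o: False, r: False}
  {r: True, f: True, o: False}
  {r: True, f: False, o: False}
  {o: True, f: True, r: False}


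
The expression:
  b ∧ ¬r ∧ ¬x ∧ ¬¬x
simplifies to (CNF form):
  False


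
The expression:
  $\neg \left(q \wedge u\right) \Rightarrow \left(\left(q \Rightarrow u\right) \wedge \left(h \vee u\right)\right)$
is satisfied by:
  {u: True, h: True, q: False}
  {u: True, h: False, q: False}
  {q: True, u: True, h: True}
  {q: True, u: True, h: False}
  {h: True, q: False, u: False}


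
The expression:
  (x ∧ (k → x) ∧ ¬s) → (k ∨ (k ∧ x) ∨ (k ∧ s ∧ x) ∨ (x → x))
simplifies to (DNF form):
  True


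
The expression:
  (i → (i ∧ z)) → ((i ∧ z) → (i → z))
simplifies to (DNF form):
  True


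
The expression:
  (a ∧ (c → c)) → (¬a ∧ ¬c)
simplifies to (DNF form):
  ¬a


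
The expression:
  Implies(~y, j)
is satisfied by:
  {y: True, j: True}
  {y: True, j: False}
  {j: True, y: False}


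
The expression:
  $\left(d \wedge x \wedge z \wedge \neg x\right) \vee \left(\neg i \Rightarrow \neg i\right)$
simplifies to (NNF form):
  $\text{True}$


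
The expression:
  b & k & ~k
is never true.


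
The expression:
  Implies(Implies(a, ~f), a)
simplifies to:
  a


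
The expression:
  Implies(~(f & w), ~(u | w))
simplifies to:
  (f & w) | (~u & ~w)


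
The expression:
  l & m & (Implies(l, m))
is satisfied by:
  {m: True, l: True}


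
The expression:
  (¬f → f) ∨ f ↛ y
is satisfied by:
  {f: True}


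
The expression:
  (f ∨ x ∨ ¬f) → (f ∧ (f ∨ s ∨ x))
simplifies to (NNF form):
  f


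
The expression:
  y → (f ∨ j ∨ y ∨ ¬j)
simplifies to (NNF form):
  True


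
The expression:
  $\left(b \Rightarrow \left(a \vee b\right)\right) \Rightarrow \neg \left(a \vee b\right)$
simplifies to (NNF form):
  $\neg a \wedge \neg b$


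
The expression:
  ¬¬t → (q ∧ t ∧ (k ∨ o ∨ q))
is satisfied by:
  {q: True, t: False}
  {t: False, q: False}
  {t: True, q: True}


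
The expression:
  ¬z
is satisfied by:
  {z: False}


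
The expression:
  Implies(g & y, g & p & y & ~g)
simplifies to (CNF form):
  ~g | ~y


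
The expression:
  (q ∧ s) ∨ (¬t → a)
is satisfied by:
  {a: True, t: True, s: True, q: True}
  {a: True, t: True, s: True, q: False}
  {a: True, t: True, q: True, s: False}
  {a: True, t: True, q: False, s: False}
  {a: True, s: True, q: True, t: False}
  {a: True, s: True, q: False, t: False}
  {a: True, s: False, q: True, t: False}
  {a: True, s: False, q: False, t: False}
  {t: True, s: True, q: True, a: False}
  {t: True, s: True, q: False, a: False}
  {t: True, q: True, s: False, a: False}
  {t: True, q: False, s: False, a: False}
  {s: True, q: True, t: False, a: False}
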